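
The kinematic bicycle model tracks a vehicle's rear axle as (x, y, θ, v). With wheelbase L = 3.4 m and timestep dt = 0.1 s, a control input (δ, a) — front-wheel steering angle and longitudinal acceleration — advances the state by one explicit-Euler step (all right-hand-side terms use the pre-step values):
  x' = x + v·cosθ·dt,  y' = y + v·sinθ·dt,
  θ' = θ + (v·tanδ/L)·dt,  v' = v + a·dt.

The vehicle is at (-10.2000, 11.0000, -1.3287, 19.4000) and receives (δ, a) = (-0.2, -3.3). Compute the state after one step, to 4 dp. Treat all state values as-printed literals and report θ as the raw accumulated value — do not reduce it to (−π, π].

x' = -10.2000 + 19.4000·cos(-1.3287)·0.1 = -9.7349
y' = 11.0000 + 19.4000·sin(-1.3287)·0.1 = 9.1166
θ' = -1.3287 + (19.4000/3.4)·tan(-0.2)·0.1 = -1.4444
v' = 19.4000 − 3.3000·0.1 = 19.0700

(-9.7349, 9.1166, -1.4444, 19.0700)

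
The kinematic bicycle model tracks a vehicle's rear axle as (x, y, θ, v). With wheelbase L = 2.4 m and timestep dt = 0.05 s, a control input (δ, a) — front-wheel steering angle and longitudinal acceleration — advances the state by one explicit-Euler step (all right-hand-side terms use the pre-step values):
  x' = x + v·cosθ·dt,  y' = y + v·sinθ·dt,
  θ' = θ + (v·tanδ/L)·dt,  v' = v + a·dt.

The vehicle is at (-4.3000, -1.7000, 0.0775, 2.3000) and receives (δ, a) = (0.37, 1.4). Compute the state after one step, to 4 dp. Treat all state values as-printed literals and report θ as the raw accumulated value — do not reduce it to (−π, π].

x' = -4.3000 + 2.3000·cos(0.0775)·0.05 = -4.1853
y' = -1.7000 + 2.3000·sin(0.0775)·0.05 = -1.6911
θ' = 0.0775 + (2.3000/2.4)·tan(0.37)·0.05 = 0.0961
v' = 2.3000 + 1.4000·0.05 = 2.3700

(-4.1853, -1.6911, 0.0961, 2.3700)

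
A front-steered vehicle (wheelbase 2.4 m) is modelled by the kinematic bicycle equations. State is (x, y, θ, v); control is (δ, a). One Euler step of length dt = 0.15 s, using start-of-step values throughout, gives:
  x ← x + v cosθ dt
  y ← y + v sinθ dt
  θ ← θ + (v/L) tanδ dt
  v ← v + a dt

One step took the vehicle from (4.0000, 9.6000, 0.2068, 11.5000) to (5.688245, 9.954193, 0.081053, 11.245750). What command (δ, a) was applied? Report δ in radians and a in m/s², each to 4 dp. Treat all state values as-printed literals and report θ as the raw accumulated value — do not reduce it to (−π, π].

a = (v'−v)/dt = (-0.254250)/0.15 = -1.6950
Δθ = θ'−θ = -0.125747;  (v·dt/L) = 11.5000·0.15/2.4 = 0.718750
tan δ = Δθ·L/(v·dt) = -0.174952  →  δ = -0.1732

δ = -0.1732, a = -1.6950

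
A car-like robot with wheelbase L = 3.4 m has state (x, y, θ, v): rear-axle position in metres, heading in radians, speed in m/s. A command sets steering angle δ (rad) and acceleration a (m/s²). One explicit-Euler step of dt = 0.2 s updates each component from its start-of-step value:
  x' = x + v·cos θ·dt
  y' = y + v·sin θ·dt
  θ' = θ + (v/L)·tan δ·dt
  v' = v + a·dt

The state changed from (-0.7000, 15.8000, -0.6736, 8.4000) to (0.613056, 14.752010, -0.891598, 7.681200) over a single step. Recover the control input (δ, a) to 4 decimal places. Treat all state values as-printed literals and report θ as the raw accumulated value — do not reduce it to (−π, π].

a = (v'−v)/dt = (-0.718800)/0.2 = -3.5940
Δθ = θ'−θ = -0.217998;  (v·dt/L) = 8.4000·0.2/3.4 = 0.494118
tan δ = Δθ·L/(v·dt) = -0.441186  →  δ = -0.4155

δ = -0.4155, a = -3.5940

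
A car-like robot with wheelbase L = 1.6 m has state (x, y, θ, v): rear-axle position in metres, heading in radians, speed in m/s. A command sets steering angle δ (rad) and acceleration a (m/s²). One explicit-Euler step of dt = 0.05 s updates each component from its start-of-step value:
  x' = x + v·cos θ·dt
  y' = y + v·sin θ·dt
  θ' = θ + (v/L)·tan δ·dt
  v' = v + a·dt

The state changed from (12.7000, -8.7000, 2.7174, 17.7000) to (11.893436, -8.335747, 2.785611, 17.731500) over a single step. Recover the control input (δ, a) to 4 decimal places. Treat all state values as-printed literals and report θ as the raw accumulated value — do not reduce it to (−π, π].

a = (v'−v)/dt = (0.031500)/0.05 = 0.6300
Δθ = θ'−θ = 0.068211;  (v·dt/L) = 17.7000·0.05/1.6 = 0.553125
tan δ = Δθ·L/(v·dt) = 0.123319  →  δ = 0.1227

δ = 0.1227, a = 0.6300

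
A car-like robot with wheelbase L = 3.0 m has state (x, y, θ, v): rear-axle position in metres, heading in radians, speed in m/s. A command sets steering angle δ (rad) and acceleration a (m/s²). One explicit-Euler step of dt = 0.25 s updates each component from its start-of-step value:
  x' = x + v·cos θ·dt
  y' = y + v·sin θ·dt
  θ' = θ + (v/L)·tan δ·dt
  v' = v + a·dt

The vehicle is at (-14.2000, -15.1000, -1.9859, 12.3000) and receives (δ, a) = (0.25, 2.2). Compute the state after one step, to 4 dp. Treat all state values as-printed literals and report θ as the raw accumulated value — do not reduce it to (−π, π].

x' = -14.2000 + 12.3000·cos(-1.9859)·0.25 = -15.4401
y' = -15.1000 + 12.3000·sin(-1.9859)·0.25 = -17.9139
θ' = -1.9859 + (12.3000/3.0)·tan(0.25)·0.25 = -1.7242
v' = 12.3000 + 2.2000·0.25 = 12.8500

(-15.4401, -17.9139, -1.7242, 12.8500)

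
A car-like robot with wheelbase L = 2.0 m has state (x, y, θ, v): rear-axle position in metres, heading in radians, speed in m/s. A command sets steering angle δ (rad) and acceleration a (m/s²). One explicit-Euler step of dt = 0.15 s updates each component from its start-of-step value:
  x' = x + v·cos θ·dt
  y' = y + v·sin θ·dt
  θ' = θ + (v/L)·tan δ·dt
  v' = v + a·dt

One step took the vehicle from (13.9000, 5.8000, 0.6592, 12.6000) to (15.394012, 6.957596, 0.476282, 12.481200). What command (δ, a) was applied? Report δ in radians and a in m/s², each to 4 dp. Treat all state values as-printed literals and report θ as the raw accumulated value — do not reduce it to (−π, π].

δ = -0.1912, a = -0.7920

a = (v'−v)/dt = (-0.118800)/0.15 = -0.7920
Δθ = θ'−θ = -0.182918;  (v·dt/L) = 12.6000·0.15/2.0 = 0.945000
tan δ = Δθ·L/(v·dt) = -0.193564  →  δ = -0.1912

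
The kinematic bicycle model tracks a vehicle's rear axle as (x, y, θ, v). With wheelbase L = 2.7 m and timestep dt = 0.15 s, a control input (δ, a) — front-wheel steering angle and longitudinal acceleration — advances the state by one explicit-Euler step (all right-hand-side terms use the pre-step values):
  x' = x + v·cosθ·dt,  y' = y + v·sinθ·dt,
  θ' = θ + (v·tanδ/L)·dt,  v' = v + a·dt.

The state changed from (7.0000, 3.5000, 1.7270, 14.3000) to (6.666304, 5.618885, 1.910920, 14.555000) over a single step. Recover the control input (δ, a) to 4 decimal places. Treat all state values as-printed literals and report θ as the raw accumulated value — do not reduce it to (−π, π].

a = (v'−v)/dt = (0.255000)/0.15 = 1.7000
Δθ = θ'−θ = 0.183920;  (v·dt/L) = 14.3000·0.15/2.7 = 0.794444
tan δ = Δθ·L/(v·dt) = 0.231508  →  δ = 0.2275

δ = 0.2275, a = 1.7000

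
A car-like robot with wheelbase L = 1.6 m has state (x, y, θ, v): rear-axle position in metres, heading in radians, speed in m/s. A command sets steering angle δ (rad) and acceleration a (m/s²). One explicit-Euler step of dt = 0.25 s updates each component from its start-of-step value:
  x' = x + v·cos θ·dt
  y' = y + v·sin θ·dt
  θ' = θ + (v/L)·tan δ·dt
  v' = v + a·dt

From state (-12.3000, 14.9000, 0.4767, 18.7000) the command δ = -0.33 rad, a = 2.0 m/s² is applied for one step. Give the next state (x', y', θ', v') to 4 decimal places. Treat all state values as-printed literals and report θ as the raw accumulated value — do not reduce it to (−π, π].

x' = -12.3000 + 18.7000·cos(0.4767)·0.25 = -8.1462
y' = 14.9000 + 18.7000·sin(0.4767)·0.25 = 17.0451
θ' = 0.4767 + (18.7000/1.6)·tan(-0.33)·0.25 = -0.5241
v' = 18.7000 + 2.0000·0.25 = 19.2000

(-8.1462, 17.0451, -0.5241, 19.2000)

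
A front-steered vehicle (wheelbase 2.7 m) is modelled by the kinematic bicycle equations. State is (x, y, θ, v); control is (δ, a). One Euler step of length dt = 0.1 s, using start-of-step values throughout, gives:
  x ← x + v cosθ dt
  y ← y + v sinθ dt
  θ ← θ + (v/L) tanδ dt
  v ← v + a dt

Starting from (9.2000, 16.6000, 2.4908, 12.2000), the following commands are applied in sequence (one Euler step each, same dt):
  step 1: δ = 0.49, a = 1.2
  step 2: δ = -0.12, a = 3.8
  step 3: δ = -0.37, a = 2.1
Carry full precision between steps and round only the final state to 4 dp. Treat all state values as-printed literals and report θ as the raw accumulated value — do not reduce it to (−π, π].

after step 1 (δ=0.49, a=1.2): (8.229363, 17.339097, 2.731812, 12.320000)
after step 2 (δ=-0.12, a=3.8): (7.099363, 17.829935, 2.676793, 12.700000)
after step 3 (δ=-0.37, a=2.1): (5.964095, 18.399205, 2.494353, 12.910000)

(5.9641, 18.3992, 2.4944, 12.9100)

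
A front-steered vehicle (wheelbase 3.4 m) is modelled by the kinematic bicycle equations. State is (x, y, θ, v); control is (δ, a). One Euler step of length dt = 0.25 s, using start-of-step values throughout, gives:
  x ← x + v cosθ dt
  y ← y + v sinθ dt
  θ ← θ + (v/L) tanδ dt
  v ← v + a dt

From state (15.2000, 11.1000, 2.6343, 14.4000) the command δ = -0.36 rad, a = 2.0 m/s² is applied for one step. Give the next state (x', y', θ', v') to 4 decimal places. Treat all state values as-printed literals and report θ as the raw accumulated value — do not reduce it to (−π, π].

(12.0534, 12.8489, 2.2358, 14.9000)

x' = 15.2000 + 14.4000·cos(2.6343)·0.25 = 12.0534
y' = 11.1000 + 14.4000·sin(2.6343)·0.25 = 12.8489
θ' = 2.6343 + (14.4000/3.4)·tan(-0.36)·0.25 = 2.2358
v' = 14.4000 + 2.0000·0.25 = 14.9000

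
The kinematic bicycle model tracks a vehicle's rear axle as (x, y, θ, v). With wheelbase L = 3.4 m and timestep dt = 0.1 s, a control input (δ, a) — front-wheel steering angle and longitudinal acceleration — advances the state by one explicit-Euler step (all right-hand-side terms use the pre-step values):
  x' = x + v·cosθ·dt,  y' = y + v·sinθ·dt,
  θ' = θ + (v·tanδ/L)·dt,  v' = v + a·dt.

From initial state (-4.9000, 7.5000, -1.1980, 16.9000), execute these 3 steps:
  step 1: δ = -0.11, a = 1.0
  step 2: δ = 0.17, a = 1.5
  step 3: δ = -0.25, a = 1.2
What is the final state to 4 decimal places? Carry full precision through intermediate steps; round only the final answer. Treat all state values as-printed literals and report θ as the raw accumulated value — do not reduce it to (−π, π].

(-3.0794, 2.7341, -1.2959, 17.2700)

after step 1 (δ=-0.11, a=1.0): (-4.284466, 5.926082, -1.252898, 17.000000)
after step 2 (δ=0.17, a=1.5): (-3.753096, 4.311261, -1.167070, 17.150000)
after step 3 (δ=-0.25, a=1.2): (-3.079361, 2.734142, -1.295867, 17.270000)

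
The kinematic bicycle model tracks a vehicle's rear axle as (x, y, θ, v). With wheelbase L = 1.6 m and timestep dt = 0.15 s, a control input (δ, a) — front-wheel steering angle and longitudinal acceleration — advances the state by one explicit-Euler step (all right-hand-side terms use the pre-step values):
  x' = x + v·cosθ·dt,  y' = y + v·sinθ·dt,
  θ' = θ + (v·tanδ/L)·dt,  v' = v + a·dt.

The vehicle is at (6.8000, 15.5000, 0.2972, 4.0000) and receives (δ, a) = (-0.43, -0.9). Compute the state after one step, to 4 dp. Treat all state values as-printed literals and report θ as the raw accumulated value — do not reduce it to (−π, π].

(7.3737, 15.6757, 0.1252, 3.8650)

x' = 6.8000 + 4.0000·cos(0.2972)·0.15 = 7.3737
y' = 15.5000 + 4.0000·sin(0.2972)·0.15 = 15.6757
θ' = 0.2972 + (4.0000/1.6)·tan(-0.43)·0.15 = 0.1252
v' = 4.0000 − 0.9000·0.15 = 3.8650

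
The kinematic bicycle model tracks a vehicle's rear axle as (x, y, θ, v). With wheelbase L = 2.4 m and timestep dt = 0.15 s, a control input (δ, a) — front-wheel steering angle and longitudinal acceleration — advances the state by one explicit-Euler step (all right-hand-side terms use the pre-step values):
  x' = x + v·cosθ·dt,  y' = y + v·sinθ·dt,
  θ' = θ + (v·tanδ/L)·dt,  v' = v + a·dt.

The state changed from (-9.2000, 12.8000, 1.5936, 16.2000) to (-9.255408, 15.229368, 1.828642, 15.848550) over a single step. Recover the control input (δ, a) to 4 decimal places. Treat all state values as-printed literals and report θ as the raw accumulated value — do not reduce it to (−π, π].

a = (v'−v)/dt = (-0.351450)/0.15 = -2.3430
Δθ = θ'−θ = 0.235042;  (v·dt/L) = 16.2000·0.15/2.4 = 1.012500
tan δ = Δθ·L/(v·dt) = 0.232140  →  δ = 0.2281

δ = 0.2281, a = -2.3430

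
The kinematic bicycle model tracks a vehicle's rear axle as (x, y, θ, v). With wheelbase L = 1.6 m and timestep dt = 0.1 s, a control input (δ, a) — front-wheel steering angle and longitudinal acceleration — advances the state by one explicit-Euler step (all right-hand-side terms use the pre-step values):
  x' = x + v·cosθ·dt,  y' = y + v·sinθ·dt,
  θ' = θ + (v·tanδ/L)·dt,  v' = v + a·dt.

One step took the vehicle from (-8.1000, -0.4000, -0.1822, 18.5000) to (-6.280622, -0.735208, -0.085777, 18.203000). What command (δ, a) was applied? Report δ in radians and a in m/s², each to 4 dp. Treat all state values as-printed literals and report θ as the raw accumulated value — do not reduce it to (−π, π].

a = (v'−v)/dt = (-0.297000)/0.1 = -2.9700
Δθ = θ'−θ = 0.096423;  (v·dt/L) = 18.5000·0.1/1.6 = 1.156250
tan δ = Δθ·L/(v·dt) = 0.083393  →  δ = 0.0832

δ = 0.0832, a = -2.9700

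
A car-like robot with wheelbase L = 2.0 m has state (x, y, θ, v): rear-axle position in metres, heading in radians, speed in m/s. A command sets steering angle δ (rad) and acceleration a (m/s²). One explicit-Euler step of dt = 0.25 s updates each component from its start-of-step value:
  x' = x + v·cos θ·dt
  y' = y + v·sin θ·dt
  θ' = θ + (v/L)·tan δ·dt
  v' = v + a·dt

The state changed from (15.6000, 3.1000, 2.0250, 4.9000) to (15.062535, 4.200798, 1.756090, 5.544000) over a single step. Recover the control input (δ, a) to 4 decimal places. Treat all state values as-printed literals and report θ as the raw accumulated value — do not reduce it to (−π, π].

δ = -0.4137, a = 2.5760

a = (v'−v)/dt = (0.644000)/0.25 = 2.5760
Δθ = θ'−θ = -0.268910;  (v·dt/L) = 4.9000·0.25/2.0 = 0.612500
tan δ = Δθ·L/(v·dt) = -0.439037  →  δ = -0.4137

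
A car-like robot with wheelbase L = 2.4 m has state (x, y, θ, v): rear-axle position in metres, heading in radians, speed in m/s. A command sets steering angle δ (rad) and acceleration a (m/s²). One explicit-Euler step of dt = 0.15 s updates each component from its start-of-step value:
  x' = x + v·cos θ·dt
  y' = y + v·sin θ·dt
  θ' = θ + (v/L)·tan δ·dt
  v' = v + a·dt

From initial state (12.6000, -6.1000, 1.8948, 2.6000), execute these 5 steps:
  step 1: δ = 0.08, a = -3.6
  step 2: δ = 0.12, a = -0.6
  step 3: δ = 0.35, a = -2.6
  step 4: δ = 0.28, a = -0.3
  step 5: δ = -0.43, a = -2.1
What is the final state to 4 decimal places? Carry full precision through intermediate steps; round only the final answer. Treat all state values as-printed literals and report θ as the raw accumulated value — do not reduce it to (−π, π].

(12.0847, -4.7331, 1.9527, 1.2200)

after step 1 (δ=0.08, a=-3.6): (12.475838, -5.730292, 1.907828, 2.060000)
after step 2 (δ=0.12, a=-0.6): (12.373656, -5.438677, 1.923352, 1.970000)
after step 3 (δ=0.35, a=-2.6): (12.271620, -5.161352, 1.968297, 1.580000)
after step 4 (δ=0.28, a=-0.3): (12.179874, -4.942830, 1.996693, 1.535000)
after step 5 (δ=-0.43, a=-2.1): (12.084749, -4.733149, 1.952694, 1.220000)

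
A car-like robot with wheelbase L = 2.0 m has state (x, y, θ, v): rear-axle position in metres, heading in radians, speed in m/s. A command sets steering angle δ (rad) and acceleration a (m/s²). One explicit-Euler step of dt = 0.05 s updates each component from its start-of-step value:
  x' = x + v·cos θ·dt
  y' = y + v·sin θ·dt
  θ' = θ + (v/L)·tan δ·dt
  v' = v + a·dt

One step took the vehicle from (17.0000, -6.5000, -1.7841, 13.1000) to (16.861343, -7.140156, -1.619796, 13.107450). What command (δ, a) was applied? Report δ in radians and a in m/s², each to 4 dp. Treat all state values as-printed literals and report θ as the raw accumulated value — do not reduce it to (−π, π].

a = (v'−v)/dt = (0.007450)/0.05 = 0.1490
Δθ = θ'−θ = 0.164304;  (v·dt/L) = 13.1000·0.05/2.0 = 0.327500
tan δ = Δθ·L/(v·dt) = 0.501692  →  δ = 0.4650

δ = 0.4650, a = 0.1490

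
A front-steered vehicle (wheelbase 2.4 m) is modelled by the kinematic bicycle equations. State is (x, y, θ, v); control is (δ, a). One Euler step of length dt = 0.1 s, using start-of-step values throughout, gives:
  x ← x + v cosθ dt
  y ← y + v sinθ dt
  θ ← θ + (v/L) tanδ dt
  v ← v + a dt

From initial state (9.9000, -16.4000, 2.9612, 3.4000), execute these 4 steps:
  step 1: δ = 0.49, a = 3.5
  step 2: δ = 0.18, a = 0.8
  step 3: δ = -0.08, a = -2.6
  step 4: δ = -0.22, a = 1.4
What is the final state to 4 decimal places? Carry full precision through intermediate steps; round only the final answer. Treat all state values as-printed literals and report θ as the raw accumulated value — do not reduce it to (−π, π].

(8.4551, -16.2387, 3.0191, 3.7100)

after step 1 (δ=0.49, a=3.5): (9.565517, -16.338999, 3.036763, 3.750000)
after step 2 (δ=0.18, a=0.8): (9.192576, -16.299760, 3.065196, 3.830000)
after step 3 (δ=-0.08, a=-2.6): (8.810693, -16.270528, 3.052402, 3.570000)
after step 4 (δ=-0.22, a=1.4): (8.455112, -16.238729, 3.019139, 3.710000)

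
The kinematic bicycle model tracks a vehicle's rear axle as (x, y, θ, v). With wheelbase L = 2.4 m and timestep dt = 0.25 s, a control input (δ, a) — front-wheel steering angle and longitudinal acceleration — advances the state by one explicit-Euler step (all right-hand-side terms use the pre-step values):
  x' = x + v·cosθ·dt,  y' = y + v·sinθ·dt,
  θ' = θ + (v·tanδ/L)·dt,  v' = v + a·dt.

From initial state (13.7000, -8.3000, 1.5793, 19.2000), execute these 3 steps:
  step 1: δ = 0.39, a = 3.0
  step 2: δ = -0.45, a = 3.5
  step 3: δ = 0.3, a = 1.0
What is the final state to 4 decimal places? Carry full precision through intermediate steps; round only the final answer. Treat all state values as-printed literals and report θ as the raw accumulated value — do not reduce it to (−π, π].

(10.8741, 4.9918, 2.0686, 21.0750)

after step 1 (δ=0.39, a=3.0): (13.659183, -3.500174, 2.401410, 19.950000)
after step 2 (δ=-0.45, a=3.5): (9.976686, -0.136489, 1.397561, 20.825000)
after step 3 (δ=0.3, a=1.0): (10.874088, 4.991835, 2.068595, 21.075000)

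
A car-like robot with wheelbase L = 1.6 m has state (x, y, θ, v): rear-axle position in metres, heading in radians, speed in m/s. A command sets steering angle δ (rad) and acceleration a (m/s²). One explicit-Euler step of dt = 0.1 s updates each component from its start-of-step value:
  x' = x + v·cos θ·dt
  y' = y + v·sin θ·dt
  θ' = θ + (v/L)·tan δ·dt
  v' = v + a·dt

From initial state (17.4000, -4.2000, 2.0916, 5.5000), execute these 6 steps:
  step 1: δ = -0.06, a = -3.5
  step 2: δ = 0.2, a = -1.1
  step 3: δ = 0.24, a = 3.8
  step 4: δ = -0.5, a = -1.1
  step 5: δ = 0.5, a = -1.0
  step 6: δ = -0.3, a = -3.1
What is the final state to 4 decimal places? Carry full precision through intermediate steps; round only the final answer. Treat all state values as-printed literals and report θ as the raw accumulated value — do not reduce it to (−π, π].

after step 1 (δ=-0.06, a=-3.5): (17.126332, -3.722919, 2.070950, 5.150000)
after step 2 (δ=0.2, a=-1.1): (16.879359, -3.271002, 2.136198, 5.040000)
after step 3 (δ=0.24, a=3.8): (16.609338, -2.845438, 2.213283, 5.420000)
after step 4 (δ=-0.5, a=-1.1): (16.284578, -2.411508, 2.028223, 5.310000)
after step 5 (δ=0.5, a=-1.0): (16.050067, -1.935099, 2.209527, 5.210000)
after step 6 (δ=-0.3, a=-3.1): (15.739459, -1.516813, 2.108800, 4.900000)

(15.7395, -1.5168, 2.1088, 4.9000)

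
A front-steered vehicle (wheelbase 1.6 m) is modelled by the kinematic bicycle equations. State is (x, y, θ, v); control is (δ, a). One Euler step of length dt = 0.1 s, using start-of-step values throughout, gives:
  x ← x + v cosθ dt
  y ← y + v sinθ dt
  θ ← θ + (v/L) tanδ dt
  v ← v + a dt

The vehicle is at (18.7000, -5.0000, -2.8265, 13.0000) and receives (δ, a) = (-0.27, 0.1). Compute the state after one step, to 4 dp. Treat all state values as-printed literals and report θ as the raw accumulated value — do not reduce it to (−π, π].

(17.4640, -5.4029, -3.0514, 13.0100)

x' = 18.7000 + 13.0000·cos(-2.8265)·0.1 = 17.4640
y' = -5.0000 + 13.0000·sin(-2.8265)·0.1 = -5.4029
θ' = -2.8265 + (13.0000/1.6)·tan(-0.27)·0.1 = -3.0514
v' = 13.0000 + 0.1000·0.1 = 13.0100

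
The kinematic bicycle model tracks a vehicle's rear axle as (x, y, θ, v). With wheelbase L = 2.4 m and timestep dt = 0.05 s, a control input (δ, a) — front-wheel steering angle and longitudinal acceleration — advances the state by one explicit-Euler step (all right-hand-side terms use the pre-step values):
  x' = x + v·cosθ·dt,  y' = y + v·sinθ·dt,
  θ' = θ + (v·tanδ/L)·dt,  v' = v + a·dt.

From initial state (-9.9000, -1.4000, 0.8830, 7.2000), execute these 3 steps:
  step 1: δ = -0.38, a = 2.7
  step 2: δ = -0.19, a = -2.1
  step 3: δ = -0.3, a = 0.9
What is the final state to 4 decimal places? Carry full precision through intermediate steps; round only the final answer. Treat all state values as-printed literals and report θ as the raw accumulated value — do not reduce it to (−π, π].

after step 1 (δ=-0.38, a=2.7): (-9.671459, -1.121847, 0.823088, 7.335000)
after step 2 (δ=-0.19, a=-2.1): (-9.422084, -0.852928, 0.793699, 7.230000)
after step 3 (δ=-0.3, a=0.9): (-9.168595, -0.595196, 0.747105, 7.275000)

(-9.1686, -0.5952, 0.7471, 7.2750)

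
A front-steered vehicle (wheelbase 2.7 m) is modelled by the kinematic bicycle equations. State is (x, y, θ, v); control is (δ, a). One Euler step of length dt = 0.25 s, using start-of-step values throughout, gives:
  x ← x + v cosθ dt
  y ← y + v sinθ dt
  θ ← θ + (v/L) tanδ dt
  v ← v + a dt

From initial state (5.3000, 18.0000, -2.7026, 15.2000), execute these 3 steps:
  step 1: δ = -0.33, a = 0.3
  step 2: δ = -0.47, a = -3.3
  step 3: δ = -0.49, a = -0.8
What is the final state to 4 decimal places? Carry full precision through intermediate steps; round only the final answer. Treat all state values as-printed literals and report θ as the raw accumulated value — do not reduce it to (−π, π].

(-4.5696, 19.0421, -4.6168, 14.2500)

after step 1 (δ=-0.33, a=0.3): (1.860315, 16.384894, -3.184672, 15.275000)
after step 2 (δ=-0.47, a=-3.3): (-1.954892, 16.549353, -3.903115, 14.450000)
after step 3 (δ=-0.49, a=-0.8): (-4.569572, 19.042064, -4.616768, 14.250000)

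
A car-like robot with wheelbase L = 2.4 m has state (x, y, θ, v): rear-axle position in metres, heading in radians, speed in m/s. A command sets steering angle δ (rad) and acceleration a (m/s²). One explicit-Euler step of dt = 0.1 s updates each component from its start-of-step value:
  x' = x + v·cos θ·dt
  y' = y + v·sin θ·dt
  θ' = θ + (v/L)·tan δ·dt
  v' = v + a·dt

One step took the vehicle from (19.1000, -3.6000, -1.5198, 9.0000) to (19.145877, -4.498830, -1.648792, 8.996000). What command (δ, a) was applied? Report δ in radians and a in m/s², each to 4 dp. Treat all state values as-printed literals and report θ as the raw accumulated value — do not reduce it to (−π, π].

δ = -0.3313, a = -0.0400

a = (v'−v)/dt = (-0.004000)/0.1 = -0.0400
Δθ = θ'−θ = -0.128992;  (v·dt/L) = 9.0000·0.1/2.4 = 0.375000
tan δ = Δθ·L/(v·dt) = -0.343979  →  δ = -0.3313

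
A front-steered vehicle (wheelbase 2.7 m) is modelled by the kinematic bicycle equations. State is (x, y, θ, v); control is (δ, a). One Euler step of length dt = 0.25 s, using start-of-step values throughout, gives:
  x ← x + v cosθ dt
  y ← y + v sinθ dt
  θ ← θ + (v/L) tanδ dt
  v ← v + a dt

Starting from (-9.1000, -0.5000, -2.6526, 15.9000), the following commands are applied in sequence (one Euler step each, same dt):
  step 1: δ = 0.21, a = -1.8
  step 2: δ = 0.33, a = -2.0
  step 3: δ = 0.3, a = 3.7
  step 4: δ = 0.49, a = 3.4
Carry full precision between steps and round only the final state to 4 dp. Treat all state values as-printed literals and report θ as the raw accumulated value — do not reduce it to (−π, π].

after step 1 (δ=0.21, a=-1.8): (-12.609156, -2.367204, -2.338807, 15.450000)
after step 2 (δ=0.33, a=-2.0): (-15.292456, -5.145477, -1.848806, 14.950000)
after step 3 (δ=0.3, a=3.7): (-16.318185, -8.739471, -1.420605, 15.875000)
after step 4 (δ=0.49, a=3.4): (-15.724350, -12.663542, -0.636573, 16.725000)

(-15.7243, -12.6635, -0.6366, 16.7250)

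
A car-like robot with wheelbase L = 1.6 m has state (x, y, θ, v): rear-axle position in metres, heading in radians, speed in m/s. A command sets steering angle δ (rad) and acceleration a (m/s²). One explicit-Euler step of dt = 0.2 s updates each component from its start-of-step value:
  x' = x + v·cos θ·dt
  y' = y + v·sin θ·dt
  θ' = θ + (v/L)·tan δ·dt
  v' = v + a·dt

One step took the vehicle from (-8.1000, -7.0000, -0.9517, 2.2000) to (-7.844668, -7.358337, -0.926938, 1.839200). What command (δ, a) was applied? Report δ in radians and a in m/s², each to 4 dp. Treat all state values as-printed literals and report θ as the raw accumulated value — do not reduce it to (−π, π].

δ = 0.0898, a = -1.8040

a = (v'−v)/dt = (-0.360800)/0.2 = -1.8040
Δθ = θ'−θ = 0.024762;  (v·dt/L) = 2.2000·0.2/1.6 = 0.275000
tan δ = Δθ·L/(v·dt) = 0.090044  →  δ = 0.0898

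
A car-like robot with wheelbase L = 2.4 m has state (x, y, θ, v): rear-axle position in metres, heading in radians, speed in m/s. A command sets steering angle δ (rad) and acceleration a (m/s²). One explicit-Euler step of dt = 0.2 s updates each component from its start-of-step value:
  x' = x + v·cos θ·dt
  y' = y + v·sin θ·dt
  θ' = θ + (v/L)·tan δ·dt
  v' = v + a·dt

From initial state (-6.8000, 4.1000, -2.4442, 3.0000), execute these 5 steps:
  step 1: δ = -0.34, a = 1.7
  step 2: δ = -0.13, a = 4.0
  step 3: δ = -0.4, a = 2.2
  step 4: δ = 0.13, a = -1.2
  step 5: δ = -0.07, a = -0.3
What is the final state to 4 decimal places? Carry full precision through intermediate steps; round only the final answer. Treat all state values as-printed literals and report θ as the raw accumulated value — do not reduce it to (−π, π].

(-10.1089, 2.1066, -2.6903, 4.2800)

after step 1 (δ=-0.34, a=1.7): (-7.259912, 3.714667, -2.532634, 3.340000)
after step 2 (δ=-0.13, a=4.0): (-7.807835, 3.332562, -2.569023, 4.140000)
after step 3 (δ=-0.4, a=2.2): (-8.503778, 2.883957, -2.714886, 4.580000)
after step 4 (δ=0.13, a=-1.2): (-9.337644, 2.504848, -2.664988, 4.340000)
after step 5 (δ=-0.07, a=-0.3): (-10.108912, 2.106640, -2.690346, 4.280000)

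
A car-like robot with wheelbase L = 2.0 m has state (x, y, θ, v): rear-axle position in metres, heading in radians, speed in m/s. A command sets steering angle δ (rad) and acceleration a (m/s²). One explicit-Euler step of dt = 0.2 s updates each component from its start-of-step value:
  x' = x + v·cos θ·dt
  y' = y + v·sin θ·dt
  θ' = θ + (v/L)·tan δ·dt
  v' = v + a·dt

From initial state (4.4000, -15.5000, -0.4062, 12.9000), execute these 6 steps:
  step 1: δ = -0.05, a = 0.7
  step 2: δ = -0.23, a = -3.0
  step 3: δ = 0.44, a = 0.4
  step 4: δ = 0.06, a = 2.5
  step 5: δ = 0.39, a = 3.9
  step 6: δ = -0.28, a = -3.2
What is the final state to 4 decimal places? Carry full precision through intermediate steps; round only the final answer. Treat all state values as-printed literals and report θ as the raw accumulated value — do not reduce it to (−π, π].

(18.4356, -19.0930, 0.0232, 13.1600)

after step 1 (δ=-0.05, a=0.7): (6.770063, -16.519413, -0.470754, 13.040000)
after step 2 (δ=-0.23, a=-3.0): (9.094382, -17.702293, -0.776077, 12.440000)
after step 3 (δ=0.44, a=0.4): (10.869986, -19.445100, -0.190426, 12.520000)
after step 4 (δ=0.06, a=2.5): (13.328723, -19.919049, -0.115215, 13.020000)
after step 5 (δ=0.39, a=3.9): (15.915458, -20.218407, 0.419978, 13.800000)
after step 6 (δ=-0.28, a=-3.2): (18.435609, -19.093044, 0.023153, 13.160000)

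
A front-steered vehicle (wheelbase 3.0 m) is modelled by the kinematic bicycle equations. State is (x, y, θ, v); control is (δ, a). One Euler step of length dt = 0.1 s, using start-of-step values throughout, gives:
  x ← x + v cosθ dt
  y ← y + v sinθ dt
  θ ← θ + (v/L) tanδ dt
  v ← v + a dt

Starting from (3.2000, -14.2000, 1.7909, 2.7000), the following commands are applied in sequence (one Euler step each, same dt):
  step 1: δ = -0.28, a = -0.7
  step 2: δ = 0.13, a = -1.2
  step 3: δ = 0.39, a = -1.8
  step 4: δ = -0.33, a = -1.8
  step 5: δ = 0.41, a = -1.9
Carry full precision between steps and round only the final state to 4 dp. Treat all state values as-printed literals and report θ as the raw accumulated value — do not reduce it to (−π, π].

after step 1 (δ=-0.28, a=-0.7): (3.141051, -13.936514, 1.765020, 2.630000)
after step 2 (δ=0.13, a=-1.2): (3.090290, -13.678459, 1.776481, 2.510000)
after step 3 (δ=0.39, a=-1.8): (3.039027, -13.432750, 1.810873, 2.330000)
after step 4 (δ=-0.33, a=-1.8): (2.983625, -13.206432, 1.784270, 2.150000)
after step 5 (δ=0.41, a=-1.9): (2.938076, -12.996312, 1.815419, 1.960000)

(2.9381, -12.9963, 1.8154, 1.9600)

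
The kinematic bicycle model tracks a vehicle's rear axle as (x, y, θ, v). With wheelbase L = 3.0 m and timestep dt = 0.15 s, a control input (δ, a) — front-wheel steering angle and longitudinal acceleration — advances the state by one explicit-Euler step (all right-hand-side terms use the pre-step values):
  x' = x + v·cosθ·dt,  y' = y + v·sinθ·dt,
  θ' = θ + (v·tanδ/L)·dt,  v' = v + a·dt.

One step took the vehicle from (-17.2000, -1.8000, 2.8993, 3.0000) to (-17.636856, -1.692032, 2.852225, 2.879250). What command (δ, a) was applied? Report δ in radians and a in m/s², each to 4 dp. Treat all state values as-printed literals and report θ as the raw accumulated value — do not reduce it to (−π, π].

a = (v'−v)/dt = (-0.120750)/0.15 = -0.8050
Δθ = θ'−θ = -0.047075;  (v·dt/L) = 3.0000·0.15/3.0 = 0.150000
tan δ = Δθ·L/(v·dt) = -0.313833  →  δ = -0.3041

δ = -0.3041, a = -0.8050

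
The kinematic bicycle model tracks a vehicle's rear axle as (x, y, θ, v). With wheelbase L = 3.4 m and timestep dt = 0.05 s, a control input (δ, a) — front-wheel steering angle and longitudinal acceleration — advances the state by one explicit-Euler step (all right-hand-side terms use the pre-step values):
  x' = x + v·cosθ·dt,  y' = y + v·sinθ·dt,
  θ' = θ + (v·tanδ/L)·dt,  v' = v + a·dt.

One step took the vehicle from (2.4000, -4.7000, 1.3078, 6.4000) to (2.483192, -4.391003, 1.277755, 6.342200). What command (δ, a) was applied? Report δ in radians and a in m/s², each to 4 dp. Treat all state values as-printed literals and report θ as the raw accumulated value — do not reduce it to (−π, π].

δ = -0.3090, a = -1.1560

a = (v'−v)/dt = (-0.057800)/0.05 = -1.1560
Δθ = θ'−θ = -0.030045;  (v·dt/L) = 6.4000·0.05/3.4 = 0.094118
tan δ = Δθ·L/(v·dt) = -0.319228  →  δ = -0.3090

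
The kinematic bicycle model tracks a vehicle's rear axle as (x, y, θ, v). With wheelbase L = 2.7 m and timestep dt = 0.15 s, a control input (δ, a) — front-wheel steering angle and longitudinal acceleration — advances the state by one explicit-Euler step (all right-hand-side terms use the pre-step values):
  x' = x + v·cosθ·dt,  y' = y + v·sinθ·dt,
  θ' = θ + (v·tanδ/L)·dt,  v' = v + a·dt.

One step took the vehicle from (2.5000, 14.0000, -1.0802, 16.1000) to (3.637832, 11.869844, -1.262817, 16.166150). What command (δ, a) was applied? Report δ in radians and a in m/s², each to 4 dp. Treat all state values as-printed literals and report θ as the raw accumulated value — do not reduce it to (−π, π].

δ = -0.2014, a = 0.4410

a = (v'−v)/dt = (0.066150)/0.15 = 0.4410
Δθ = θ'−θ = -0.182617;  (v·dt/L) = 16.1000·0.15/2.7 = 0.894444
tan δ = Δθ·L/(v·dt) = -0.204168  →  δ = -0.2014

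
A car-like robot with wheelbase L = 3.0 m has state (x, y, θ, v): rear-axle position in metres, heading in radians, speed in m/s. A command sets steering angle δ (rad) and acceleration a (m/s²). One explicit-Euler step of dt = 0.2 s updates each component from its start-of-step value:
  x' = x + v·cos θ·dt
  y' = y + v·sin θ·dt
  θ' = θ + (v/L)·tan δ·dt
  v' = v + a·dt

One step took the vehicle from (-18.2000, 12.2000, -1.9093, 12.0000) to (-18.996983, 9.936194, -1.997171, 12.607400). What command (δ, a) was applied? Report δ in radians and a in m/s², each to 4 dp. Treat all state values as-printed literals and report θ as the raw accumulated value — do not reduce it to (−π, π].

a = (v'−v)/dt = (0.607400)/0.2 = 3.0370
Δθ = θ'−θ = -0.087871;  (v·dt/L) = 12.0000·0.2/3.0 = 0.800000
tan δ = Δθ·L/(v·dt) = -0.109839  →  δ = -0.1094

δ = -0.1094, a = 3.0370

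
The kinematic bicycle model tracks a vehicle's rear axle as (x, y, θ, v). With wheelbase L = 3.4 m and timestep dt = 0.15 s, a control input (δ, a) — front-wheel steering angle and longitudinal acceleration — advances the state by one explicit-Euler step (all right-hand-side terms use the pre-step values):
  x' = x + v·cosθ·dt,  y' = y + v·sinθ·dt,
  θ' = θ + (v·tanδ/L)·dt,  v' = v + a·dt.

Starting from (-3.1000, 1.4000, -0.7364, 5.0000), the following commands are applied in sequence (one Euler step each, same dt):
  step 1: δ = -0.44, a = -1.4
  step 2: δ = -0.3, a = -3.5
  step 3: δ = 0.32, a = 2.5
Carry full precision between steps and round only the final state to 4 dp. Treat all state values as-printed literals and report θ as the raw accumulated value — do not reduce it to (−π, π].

after step 1 (δ=-0.44, a=-1.4): (-2.544332, 0.896281, -0.840249, 4.790000)
after step 2 (δ=-0.3, a=-3.5): (-2.064893, 0.361136, -0.905619, 4.265000)
after step 3 (δ=0.32, a=2.5): (-1.670040, -0.142224, -0.843264, 4.640000)

(-1.6700, -0.1422, -0.8433, 4.6400)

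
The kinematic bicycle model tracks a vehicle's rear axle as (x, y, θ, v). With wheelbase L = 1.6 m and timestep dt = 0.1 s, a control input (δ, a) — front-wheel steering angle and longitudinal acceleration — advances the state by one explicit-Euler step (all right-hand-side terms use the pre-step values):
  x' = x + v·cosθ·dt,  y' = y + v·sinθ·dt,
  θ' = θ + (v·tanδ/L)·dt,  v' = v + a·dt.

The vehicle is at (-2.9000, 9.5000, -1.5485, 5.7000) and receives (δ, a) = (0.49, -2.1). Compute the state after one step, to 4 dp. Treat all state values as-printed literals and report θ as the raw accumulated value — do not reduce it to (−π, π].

(-2.8873, 8.9301, -1.3585, 5.4900)

x' = -2.9000 + 5.7000·cos(-1.5485)·0.1 = -2.8873
y' = 9.5000 + 5.7000·sin(-1.5485)·0.1 = 8.9301
θ' = -1.5485 + (5.7000/1.6)·tan(0.49)·0.1 = -1.3585
v' = 5.7000 − 2.1000·0.1 = 5.4900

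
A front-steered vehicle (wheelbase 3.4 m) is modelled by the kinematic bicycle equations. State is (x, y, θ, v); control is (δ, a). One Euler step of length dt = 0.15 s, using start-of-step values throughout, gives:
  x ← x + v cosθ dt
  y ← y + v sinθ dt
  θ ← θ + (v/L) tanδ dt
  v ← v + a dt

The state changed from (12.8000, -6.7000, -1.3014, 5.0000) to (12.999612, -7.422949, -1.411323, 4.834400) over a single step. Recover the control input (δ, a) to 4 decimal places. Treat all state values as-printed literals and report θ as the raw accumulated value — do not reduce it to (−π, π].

δ = -0.4623, a = -1.1040

a = (v'−v)/dt = (-0.165600)/0.15 = -1.1040
Δθ = θ'−θ = -0.109923;  (v·dt/L) = 5.0000·0.15/3.4 = 0.220588
tan δ = Δθ·L/(v·dt) = -0.498318  →  δ = -0.4623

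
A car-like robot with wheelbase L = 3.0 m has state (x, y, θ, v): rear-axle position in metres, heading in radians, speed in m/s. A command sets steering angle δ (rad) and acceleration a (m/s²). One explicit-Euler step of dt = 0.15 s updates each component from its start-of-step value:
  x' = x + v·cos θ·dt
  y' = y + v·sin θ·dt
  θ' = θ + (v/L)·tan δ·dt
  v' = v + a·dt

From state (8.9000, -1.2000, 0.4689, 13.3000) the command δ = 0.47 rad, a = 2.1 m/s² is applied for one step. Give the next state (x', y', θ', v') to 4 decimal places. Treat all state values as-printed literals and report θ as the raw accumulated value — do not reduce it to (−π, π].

x' = 8.9000 + 13.3000·cos(0.4689)·0.15 = 10.6797
y' = -1.2000 + 13.3000·sin(0.4689)·0.15 = -0.2984
θ' = 0.4689 + (13.3000/3.0)·tan(0.47)·0.15 = 0.8067
v' = 13.3000 + 2.1000·0.15 = 13.6150

(10.6797, -0.2984, 0.8067, 13.6150)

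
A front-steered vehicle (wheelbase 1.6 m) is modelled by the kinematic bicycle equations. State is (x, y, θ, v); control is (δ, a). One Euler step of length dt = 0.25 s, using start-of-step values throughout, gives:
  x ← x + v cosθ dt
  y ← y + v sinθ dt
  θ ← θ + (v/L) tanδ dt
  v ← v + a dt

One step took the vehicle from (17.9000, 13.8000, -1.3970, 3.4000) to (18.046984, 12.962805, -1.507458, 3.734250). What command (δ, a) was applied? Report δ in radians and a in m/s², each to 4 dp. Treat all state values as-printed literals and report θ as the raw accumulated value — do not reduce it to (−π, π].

δ = -0.2050, a = 1.3370

a = (v'−v)/dt = (0.334250)/0.25 = 1.3370
Δθ = θ'−θ = -0.110458;  (v·dt/L) = 3.4000·0.25/1.6 = 0.531250
tan δ = Δθ·L/(v·dt) = -0.207921  →  δ = -0.2050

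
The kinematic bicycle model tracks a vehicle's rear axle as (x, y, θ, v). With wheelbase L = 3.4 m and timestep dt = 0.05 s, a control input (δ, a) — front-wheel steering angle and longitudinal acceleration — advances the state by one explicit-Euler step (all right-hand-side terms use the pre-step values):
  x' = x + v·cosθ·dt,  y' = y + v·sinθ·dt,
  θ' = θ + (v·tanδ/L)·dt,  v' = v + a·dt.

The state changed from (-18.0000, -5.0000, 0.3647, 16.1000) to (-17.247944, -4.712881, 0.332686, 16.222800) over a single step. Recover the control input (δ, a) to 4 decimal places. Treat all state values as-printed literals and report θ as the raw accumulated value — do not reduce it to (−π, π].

δ = -0.1344, a = 2.4560

a = (v'−v)/dt = (0.122800)/0.05 = 2.4560
Δθ = θ'−θ = -0.032014;  (v·dt/L) = 16.1000·0.05/3.4 = 0.236765
tan δ = Δθ·L/(v·dt) = -0.135214  →  δ = -0.1344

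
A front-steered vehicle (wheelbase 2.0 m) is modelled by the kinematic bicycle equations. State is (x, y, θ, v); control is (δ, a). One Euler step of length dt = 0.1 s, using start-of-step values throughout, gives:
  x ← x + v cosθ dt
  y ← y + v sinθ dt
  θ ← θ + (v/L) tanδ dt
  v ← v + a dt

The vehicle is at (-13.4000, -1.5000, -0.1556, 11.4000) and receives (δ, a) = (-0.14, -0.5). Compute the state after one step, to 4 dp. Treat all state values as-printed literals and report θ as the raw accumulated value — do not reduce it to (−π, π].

x' = -13.4000 + 11.4000·cos(-0.1556)·0.1 = -12.2738
y' = -1.5000 + 11.4000·sin(-0.1556)·0.1 = -1.6767
θ' = -0.1556 + (11.4000/2.0)·tan(-0.14)·0.1 = -0.2359
v' = 11.4000 − 0.5000·0.1 = 11.3500

(-12.2738, -1.6767, -0.2359, 11.3500)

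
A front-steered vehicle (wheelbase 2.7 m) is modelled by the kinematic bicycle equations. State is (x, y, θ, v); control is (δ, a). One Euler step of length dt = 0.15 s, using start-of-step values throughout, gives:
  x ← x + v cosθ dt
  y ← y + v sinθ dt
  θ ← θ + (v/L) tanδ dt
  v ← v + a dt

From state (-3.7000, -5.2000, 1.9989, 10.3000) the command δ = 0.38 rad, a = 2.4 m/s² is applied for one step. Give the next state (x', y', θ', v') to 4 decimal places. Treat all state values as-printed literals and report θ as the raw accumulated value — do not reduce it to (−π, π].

(-4.3414, -3.7944, 2.2275, 10.6600)

x' = -3.7000 + 10.3000·cos(1.9989)·0.15 = -4.3414
y' = -5.2000 + 10.3000·sin(1.9989)·0.15 = -3.7944
θ' = 1.9989 + (10.3000/2.7)·tan(0.38)·0.15 = 2.2275
v' = 10.3000 + 2.4000·0.15 = 10.6600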